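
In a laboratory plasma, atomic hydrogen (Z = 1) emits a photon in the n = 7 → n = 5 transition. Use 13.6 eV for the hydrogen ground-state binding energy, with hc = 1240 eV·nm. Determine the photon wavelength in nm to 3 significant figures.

4650 nm

ΔE = 13.60 × (1/5² − 1/7²) = 13.60 × 0.01959 = 0.2664 eV.
λ = hc/ΔE = 1240 / 0.2664 = 4650 nm.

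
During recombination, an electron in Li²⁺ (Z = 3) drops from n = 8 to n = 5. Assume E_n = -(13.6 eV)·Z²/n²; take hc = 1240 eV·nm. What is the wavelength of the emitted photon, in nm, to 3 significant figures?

416 nm

For Z = 3 the level energies scale as Z², so the effective Rydberg energy is 13.6 × 9 = 122.4 eV.
ΔE = 122.4 × (1/5² − 1/8²) = 122.4 × 0.02438 = 2.984 eV.
λ = hc/ΔE = 1240 / 2.984 = 416 nm.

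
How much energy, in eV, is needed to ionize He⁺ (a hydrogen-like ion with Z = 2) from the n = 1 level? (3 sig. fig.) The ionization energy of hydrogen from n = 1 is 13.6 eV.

54.4 eV

E_n = −13.6 Z²/n² = −54.40/n² eV for Z = 2.
E_1 = −54.40/1 = −54.4 eV, so ionization (to E = 0) requires 54.4 eV.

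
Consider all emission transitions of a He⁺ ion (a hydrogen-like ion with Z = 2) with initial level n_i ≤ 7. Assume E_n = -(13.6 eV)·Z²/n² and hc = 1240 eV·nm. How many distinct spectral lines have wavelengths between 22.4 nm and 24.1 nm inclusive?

Enumerate all n_i → n_f pairs with 1 ≤ n_f < n_i ≤ 7 and compute λ = 1240 / [13.6·4·(1/n_f² − 1/n_i²)].
Lines falling in [22.4, 24.1] nm: 7→1 (23.27 nm), 6→1 (23.45 nm), 5→1 (23.74 nm).

3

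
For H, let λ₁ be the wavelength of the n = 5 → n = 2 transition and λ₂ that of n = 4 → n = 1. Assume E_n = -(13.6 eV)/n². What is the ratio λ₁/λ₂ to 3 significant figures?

4.46

λ ∝ 1/ΔE ∝ 1/(1/n_f² − 1/n_i²), and the Z² and hc factors cancel in the ratio.
λ₁/λ₂ = (1/1² − 1/4²)/(1/2² − 1/5²) = 0.9375/0.2100 = 4.46.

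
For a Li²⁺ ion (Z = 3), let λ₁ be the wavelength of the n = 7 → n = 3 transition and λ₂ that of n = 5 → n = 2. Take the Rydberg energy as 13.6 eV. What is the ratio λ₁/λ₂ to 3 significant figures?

λ ∝ 1/ΔE ∝ 1/(1/n_f² − 1/n_i²), and the Z² and hc factors cancel in the ratio.
λ₁/λ₂ = (1/2² − 1/5²)/(1/3² − 1/7²) = 0.2100/0.09070 = 2.32.

2.32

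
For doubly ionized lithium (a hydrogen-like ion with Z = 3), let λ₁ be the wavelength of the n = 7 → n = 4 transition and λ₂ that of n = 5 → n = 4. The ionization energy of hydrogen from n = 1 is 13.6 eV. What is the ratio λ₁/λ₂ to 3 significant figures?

0.535

λ ∝ 1/ΔE ∝ 1/(1/n_f² − 1/n_i²), and the Z² and hc factors cancel in the ratio.
λ₁/λ₂ = (1/4² − 1/5²)/(1/4² − 1/7²) = 0.02250/0.04209 = 0.535.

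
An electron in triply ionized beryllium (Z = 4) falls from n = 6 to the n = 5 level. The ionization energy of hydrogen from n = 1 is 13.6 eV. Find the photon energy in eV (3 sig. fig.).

2.66 eV

The Bohr energies scale as Z², so for Z = 4: E_n = −217.6/n² eV.
E_6 = −217.6/36 = −6.044 eV and E_5 = −217.6/25 = −8.704 eV.
The photon energy is |E_6 − E_5| = 2.66 eV.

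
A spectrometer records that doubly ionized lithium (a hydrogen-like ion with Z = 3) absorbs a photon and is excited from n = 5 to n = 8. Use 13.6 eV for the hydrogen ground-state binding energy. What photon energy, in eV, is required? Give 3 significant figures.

The Bohr energies scale as Z², so for Z = 3: E_n = −122.4/n² eV.
E_8 = −122.4/64 = −1.913 eV and E_5 = −122.4/25 = −4.896 eV.
The photon energy is |E_8 − E_5| = 2.98 eV.

2.98 eV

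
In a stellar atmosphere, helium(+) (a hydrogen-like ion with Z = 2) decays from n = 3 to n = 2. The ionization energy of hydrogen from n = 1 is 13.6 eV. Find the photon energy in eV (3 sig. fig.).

The Bohr energies scale as Z², so for Z = 2: E_n = −54.40/n² eV.
E_3 = −54.40/9 = −6.044 eV and E_2 = −54.40/4 = −13.60 eV.
The photon energy is |E_3 − E_2| = 7.56 eV.

7.56 eV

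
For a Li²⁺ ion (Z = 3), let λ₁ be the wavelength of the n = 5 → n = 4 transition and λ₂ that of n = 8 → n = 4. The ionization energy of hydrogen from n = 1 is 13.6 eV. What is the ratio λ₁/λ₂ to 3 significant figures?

λ ∝ 1/ΔE ∝ 1/(1/n_f² − 1/n_i²), and the Z² and hc factors cancel in the ratio.
λ₁/λ₂ = (1/4² − 1/8²)/(1/4² − 1/5²) = 0.04688/0.02250 = 2.08.

2.08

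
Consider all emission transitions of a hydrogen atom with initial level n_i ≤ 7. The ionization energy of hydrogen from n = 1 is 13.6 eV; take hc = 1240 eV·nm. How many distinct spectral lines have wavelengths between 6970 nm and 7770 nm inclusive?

Enumerate all n_i → n_f pairs with 1 ≤ n_f < n_i ≤ 7 and compute λ = 1240 / [13.6·1·(1/n_f² − 1/n_i²)].
Lines falling in [6970, 7770] nm: 6→5 (7460 nm).

1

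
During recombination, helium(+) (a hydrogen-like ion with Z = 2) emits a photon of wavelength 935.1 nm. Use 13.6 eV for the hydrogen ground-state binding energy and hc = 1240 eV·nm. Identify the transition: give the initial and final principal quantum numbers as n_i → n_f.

The photon energy is ΔE = hc/λ = 1240 / 935.1 = 1.326 eV.
With Z = 2, ΔE = 54.40 × (1/n_f² − 1/n_i²), so 1/n_f² − 1/n_i² = 0.02438.
Trying n_f = 5 gives 1/n_i² = 0.01562, i.e. n_i ≈ 8; this pair matches.

n_i = 8, n_f = 5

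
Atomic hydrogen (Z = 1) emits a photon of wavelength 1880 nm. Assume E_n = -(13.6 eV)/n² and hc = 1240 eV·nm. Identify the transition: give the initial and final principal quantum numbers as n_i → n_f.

The photon energy is ΔE = hc/λ = 1240 / 1880 = 0.6596 eV.
With Z = 1, ΔE = 13.60 × (1/n_f² − 1/n_i²), so 1/n_f² − 1/n_i² = 0.04850.
Trying n_f = 3 gives 1/n_i² = 0.06261, i.e. n_i ≈ 4; this pair matches.

n_i = 4, n_f = 3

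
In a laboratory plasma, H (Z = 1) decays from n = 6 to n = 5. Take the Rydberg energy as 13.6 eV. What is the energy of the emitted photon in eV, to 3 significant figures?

E_6 = −13.60/36 = −0.3778 eV and E_5 = −13.60/25 = −0.5440 eV.
The photon energy is |E_6 − E_5| = 0.166 eV.

0.166 eV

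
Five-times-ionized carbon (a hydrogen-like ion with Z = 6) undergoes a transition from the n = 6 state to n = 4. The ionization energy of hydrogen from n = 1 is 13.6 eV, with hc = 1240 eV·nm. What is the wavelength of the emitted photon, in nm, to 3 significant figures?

72.9 nm

For Z = 6 the level energies scale as Z², so the effective Rydberg energy is 13.6 × 36 = 489.6 eV.
ΔE = 489.6 × (1/4² − 1/6²) = 489.6 × 0.03472 = 17.00 eV.
λ = hc/ΔE = 1240 / 17.00 = 72.9 nm.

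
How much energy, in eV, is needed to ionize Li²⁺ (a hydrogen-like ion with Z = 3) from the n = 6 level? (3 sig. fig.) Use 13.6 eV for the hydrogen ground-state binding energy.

E_n = −13.6 Z²/n² = −122.4/n² eV for Z = 3.
E_6 = −122.4/36 = −3.40 eV, so ionization (to E = 0) requires 3.40 eV.

3.40 eV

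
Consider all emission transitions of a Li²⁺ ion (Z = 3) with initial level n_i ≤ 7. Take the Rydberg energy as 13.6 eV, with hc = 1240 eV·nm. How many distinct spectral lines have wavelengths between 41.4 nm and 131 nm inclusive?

7

Enumerate all n_i → n_f pairs with 1 ≤ n_f < n_i ≤ 7 and compute λ = 1240 / [13.6·9·(1/n_f² − 1/n_i²)].
Lines falling in [41.4, 131] nm: 7→2 (44.12 nm), 6→2 (45.59 nm), 5→2 (48.24 nm), 4→2 (54.03 nm), 3→2 (72.94 nm), 7→3 (111.7 nm), 6→3 (121.6 nm).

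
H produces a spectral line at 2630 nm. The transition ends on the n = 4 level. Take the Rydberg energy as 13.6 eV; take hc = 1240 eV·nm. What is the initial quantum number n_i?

The photon energy is ΔE = hc/λ = 1240 / 2630 = 0.4715 eV.
With Z = 1, ΔE = 13.60 × (1/n_f² − 1/n_i²), so 1/n_f² − 1/n_i² = 0.03467.
With n_f = 4: 1/n_i² = 1/16 − 0.03467 = 0.02783, so n_i ≈ 5.99.

n_i = 6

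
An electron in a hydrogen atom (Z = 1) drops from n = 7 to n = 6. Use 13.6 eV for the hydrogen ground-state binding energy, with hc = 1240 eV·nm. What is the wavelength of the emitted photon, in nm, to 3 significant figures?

12400 nm

ΔE = 13.60 × (1/6² − 1/7²) = 13.60 × 0.007370 = 0.1002 eV.
λ = hc/ΔE = 1240 / 0.1002 = 12400 nm.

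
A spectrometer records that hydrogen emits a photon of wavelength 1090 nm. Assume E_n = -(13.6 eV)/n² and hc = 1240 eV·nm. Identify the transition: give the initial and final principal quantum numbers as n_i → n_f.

n_i = 6, n_f = 3

The photon energy is ΔE = hc/λ = 1240 / 1090 = 1.138 eV.
With Z = 1, ΔE = 13.60 × (1/n_f² − 1/n_i²), so 1/n_f² − 1/n_i² = 0.08365.
Trying n_f = 3 gives 1/n_i² = 0.02746, i.e. n_i ≈ 6; this pair matches.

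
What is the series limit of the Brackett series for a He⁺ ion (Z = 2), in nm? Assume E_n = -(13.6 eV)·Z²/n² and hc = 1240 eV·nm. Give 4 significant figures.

364.7 nm

The Brackett series has lower level n_f = 4; the series limit corresponds to n_i → ∞.
ΔE_max = 13.6 × 4 / 4² = 3.400 eV.
λ_min = 1240 / 3.400 = 364.7 nm.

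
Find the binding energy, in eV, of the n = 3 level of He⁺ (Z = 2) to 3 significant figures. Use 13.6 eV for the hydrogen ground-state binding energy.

6.04 eV

E_n = −13.6 Z²/n² = −54.40/n² eV for Z = 2.
E_3 = −54.40/9 = −6.04 eV, so ionization (to E = 0) requires 6.04 eV.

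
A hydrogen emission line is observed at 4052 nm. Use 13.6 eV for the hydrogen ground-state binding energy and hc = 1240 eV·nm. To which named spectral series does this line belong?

ΔE = 1240/4052 = 0.3060 eV.
This matches 13.6 × (1/4² − 1/5²), so n_f = 4: the Brackett series.

Brackett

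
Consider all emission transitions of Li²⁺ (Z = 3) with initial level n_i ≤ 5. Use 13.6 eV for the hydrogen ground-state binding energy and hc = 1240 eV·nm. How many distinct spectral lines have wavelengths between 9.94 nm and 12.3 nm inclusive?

Enumerate all n_i → n_f pairs with 1 ≤ n_f < n_i ≤ 5 and compute λ = 1240 / [13.6·9·(1/n_f² − 1/n_i²)].
Lines falling in [9.94, 12.3] nm: 5→1 (10.55 nm), 4→1 (10.81 nm), 3→1 (11.40 nm).

3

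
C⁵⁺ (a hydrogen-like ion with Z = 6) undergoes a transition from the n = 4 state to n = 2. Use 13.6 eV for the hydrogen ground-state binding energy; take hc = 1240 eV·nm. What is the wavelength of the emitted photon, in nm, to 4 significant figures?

13.51 nm

For Z = 6 the level energies scale as Z², so the effective Rydberg energy is 13.6 × 36 = 489.6 eV.
ΔE = 489.6 × (1/2² − 1/4²) = 489.6 × 0.1875 = 91.80 eV.
λ = hc/ΔE = 1240 / 91.80 = 13.51 nm.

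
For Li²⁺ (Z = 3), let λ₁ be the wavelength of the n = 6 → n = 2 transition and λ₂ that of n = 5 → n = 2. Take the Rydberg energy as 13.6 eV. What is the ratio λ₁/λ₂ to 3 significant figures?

λ ∝ 1/ΔE ∝ 1/(1/n_f² − 1/n_i²), and the Z² and hc factors cancel in the ratio.
λ₁/λ₂ = (1/2² − 1/5²)/(1/2² − 1/6²) = 0.2100/0.2222 = 0.945.

0.945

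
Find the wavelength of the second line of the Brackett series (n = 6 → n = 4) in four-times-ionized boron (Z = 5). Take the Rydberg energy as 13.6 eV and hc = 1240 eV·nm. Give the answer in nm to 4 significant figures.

105.0 nm

The Brackett series terminates on n_f = 4; the second line has n_i = 4+2 = 6.
ΔE = 340.0 × (1/4² − 1/6²) = 11.81 eV.
λ = 1240 / 11.81 = 105.0 nm.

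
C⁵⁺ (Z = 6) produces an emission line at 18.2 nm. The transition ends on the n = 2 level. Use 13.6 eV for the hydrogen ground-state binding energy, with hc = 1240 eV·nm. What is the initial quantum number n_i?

The photon energy is ΔE = hc/λ = 1240 / 18.2 = 68.13 eV.
With Z = 6, ΔE = 489.6 × (1/n_f² − 1/n_i²), so 1/n_f² − 1/n_i² = 0.1392.
With n_f = 2: 1/n_i² = 1/4 − 0.1392 = 0.1108, so n_i ≈ 3.00.

n_i = 3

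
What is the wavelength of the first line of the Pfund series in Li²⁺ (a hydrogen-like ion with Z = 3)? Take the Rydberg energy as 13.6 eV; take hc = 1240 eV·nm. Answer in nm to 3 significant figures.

The Pfund series terminates on n_f = 5; the first line has n_i = 5+1 = 6.
ΔE = 122.4 × (1/5² − 1/6²) = 1.496 eV.
λ = 1240 / 1.496 = 829 nm.

829 nm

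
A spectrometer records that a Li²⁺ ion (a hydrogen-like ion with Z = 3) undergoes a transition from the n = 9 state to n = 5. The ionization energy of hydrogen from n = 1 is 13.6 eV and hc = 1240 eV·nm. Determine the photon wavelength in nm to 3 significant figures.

366 nm

For Z = 3 the level energies scale as Z², so the effective Rydberg energy is 13.6 × 9 = 122.4 eV.
ΔE = 122.4 × (1/5² − 1/9²) = 122.4 × 0.02765 = 3.385 eV.
λ = hc/ΔE = 1240 / 3.385 = 366 nm.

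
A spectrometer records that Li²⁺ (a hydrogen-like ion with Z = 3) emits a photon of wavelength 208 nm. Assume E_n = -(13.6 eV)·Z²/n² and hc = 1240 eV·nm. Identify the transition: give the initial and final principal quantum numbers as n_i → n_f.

The photon energy is ΔE = hc/λ = 1240 / 208 = 5.962 eV.
With Z = 3, ΔE = 122.4 × (1/n_f² − 1/n_i²), so 1/n_f² − 1/n_i² = 0.04871.
Trying n_f = 3 gives 1/n_i² = 0.06241, i.e. n_i ≈ 4; this pair matches.

n_i = 4, n_f = 3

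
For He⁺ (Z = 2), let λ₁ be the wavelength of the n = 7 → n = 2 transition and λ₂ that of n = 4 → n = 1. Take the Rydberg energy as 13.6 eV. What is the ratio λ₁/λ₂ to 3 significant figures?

4.08

λ ∝ 1/ΔE ∝ 1/(1/n_f² − 1/n_i²), and the Z² and hc factors cancel in the ratio.
λ₁/λ₂ = (1/1² − 1/4²)/(1/2² − 1/7²) = 0.9375/0.2296 = 4.08.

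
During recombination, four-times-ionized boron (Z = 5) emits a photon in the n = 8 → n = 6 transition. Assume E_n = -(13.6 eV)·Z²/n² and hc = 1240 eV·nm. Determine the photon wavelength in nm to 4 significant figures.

For Z = 5 the level energies scale as Z², so the effective Rydberg energy is 13.6 × 25 = 340.0 eV.
ΔE = 340.0 × (1/6² − 1/8²) = 340.0 × 0.01215 = 4.132 eV.
λ = hc/ΔE = 1240 / 4.132 = 300.1 nm.

300.1 nm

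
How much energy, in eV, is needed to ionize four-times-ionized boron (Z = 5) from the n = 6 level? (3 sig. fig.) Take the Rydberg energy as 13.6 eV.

9.44 eV

E_n = −13.6 Z²/n² = −340.0/n² eV for Z = 5.
E_6 = −340.0/36 = −9.44 eV, so ionization (to E = 0) requires 9.44 eV.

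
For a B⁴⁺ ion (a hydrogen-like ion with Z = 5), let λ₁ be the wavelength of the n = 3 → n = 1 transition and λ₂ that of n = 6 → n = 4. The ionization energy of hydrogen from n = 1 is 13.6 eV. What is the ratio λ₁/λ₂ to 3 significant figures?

0.0391

λ ∝ 1/ΔE ∝ 1/(1/n_f² − 1/n_i²), and the Z² and hc factors cancel in the ratio.
λ₁/λ₂ = (1/4² − 1/6²)/(1/1² − 1/3²) = 0.03472/0.8889 = 0.0391.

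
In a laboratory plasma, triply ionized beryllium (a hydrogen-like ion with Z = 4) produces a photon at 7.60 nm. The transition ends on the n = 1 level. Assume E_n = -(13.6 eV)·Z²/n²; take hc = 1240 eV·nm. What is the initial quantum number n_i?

The photon energy is ΔE = hc/λ = 1240 / 7.60 = 163.2 eV.
With Z = 4, ΔE = 217.6 × (1/n_f² − 1/n_i²), so 1/n_f² − 1/n_i² = 0.7498.
With n_f = 1: 1/n_i² = 1/1 − 0.7498 = 0.2502, so n_i ≈ 2.00.

n_i = 2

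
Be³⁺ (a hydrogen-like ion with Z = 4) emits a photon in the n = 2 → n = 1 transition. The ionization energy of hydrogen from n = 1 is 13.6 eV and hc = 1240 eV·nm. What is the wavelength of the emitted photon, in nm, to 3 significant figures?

For Z = 4 the level energies scale as Z², so the effective Rydberg energy is 13.6 × 16 = 217.6 eV.
ΔE = 217.6 × (1/1² − 1/2²) = 217.6 × 0.7500 = 163.2 eV.
λ = hc/ΔE = 1240 / 163.2 = 7.60 nm.

7.60 nm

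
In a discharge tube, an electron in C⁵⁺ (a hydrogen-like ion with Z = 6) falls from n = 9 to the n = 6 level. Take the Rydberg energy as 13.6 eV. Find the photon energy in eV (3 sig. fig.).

7.56 eV

The Bohr energies scale as Z², so for Z = 6: E_n = −489.6/n² eV.
E_9 = −489.6/81 = −6.044 eV and E_6 = −489.6/36 = −13.60 eV.
The photon energy is |E_9 − E_6| = 7.56 eV.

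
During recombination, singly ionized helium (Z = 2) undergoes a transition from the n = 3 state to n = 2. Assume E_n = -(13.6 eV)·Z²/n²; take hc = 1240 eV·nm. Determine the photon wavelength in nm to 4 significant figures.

164.1 nm

For Z = 2 the level energies scale as Z², so the effective Rydberg energy is 13.6 × 4 = 54.40 eV.
ΔE = 54.40 × (1/2² − 1/3²) = 54.40 × 0.1389 = 7.556 eV.
λ = hc/ΔE = 1240 / 7.556 = 164.1 nm.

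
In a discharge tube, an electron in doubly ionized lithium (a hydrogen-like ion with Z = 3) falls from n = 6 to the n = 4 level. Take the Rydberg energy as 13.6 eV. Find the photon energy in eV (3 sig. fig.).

The Bohr energies scale as Z², so for Z = 3: E_n = −122.4/n² eV.
E_6 = −122.4/36 = −3.400 eV and E_4 = −122.4/16 = −7.650 eV.
The photon energy is |E_6 − E_4| = 4.25 eV.

4.25 eV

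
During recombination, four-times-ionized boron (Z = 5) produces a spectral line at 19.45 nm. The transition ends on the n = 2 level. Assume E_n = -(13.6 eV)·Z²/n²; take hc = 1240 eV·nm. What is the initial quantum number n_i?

n_i = 4

The photon energy is ΔE = hc/λ = 1240 / 19.45 = 63.75 eV.
With Z = 5, ΔE = 340.0 × (1/n_f² − 1/n_i²), so 1/n_f² − 1/n_i² = 0.1875.
With n_f = 2: 1/n_i² = 1/4 − 0.1875 = 0.06249, so n_i ≈ 4.00.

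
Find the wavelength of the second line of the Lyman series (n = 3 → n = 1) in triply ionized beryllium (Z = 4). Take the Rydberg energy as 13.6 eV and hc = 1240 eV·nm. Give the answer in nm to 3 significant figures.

6.41 nm

The Lyman series terminates on n_f = 1; the second line has n_i = 1+2 = 3.
ΔE = 217.6 × (1/1² − 1/3²) = 193.4 eV.
λ = 1240 / 193.4 = 6.41 nm.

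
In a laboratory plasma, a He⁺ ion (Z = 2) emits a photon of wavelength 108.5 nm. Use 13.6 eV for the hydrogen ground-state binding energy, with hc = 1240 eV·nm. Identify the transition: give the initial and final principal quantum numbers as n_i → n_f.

The photon energy is ΔE = hc/λ = 1240 / 108.5 = 11.43 eV.
With Z = 2, ΔE = 54.40 × (1/n_f² − 1/n_i²), so 1/n_f² − 1/n_i² = 0.2101.
Trying n_f = 2 gives 1/n_i² = 0.03992, i.e. n_i ≈ 5; this pair matches.

n_i = 5, n_f = 2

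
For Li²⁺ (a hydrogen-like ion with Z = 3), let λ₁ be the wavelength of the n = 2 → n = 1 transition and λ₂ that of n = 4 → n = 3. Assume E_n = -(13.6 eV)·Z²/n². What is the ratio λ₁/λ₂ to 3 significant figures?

0.0648

λ ∝ 1/ΔE ∝ 1/(1/n_f² − 1/n_i²), and the Z² and hc factors cancel in the ratio.
λ₁/λ₂ = (1/3² − 1/4²)/(1/1² − 1/2²) = 0.04861/0.7500 = 0.0648.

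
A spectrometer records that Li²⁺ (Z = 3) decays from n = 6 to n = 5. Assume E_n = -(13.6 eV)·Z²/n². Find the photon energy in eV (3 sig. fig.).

1.50 eV

The Bohr energies scale as Z², so for Z = 3: E_n = −122.4/n² eV.
E_6 = −122.4/36 = −3.400 eV and E_5 = −122.4/25 = −4.896 eV.
The photon energy is |E_6 − E_5| = 1.50 eV.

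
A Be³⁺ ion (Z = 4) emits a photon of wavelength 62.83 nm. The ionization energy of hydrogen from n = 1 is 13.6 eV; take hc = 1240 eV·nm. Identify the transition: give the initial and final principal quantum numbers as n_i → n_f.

n_i = 7, n_f = 3

The photon energy is ΔE = hc/λ = 1240 / 62.83 = 19.74 eV.
With Z = 4, ΔE = 217.6 × (1/n_f² − 1/n_i²), so 1/n_f² − 1/n_i² = 0.09070.
Trying n_f = 3 gives 1/n_i² = 0.02041, i.e. n_i ≈ 7; this pair matches.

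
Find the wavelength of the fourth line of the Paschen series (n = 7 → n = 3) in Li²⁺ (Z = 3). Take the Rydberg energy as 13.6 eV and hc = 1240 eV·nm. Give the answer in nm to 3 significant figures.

The Paschen series terminates on n_f = 3; the fourth line has n_i = 3+4 = 7.
ΔE = 122.4 × (1/3² − 1/7²) = 11.10 eV.
λ = 1240 / 11.10 = 112 nm.

112 nm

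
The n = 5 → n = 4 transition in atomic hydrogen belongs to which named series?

The series is set by the lower level: n_f = 4 is the Brackett series.

Brackett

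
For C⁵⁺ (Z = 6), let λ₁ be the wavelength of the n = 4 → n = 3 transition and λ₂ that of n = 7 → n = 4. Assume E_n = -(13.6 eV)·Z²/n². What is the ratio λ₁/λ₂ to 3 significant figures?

0.866

λ ∝ 1/ΔE ∝ 1/(1/n_f² − 1/n_i²), and the Z² and hc factors cancel in the ratio.
λ₁/λ₂ = (1/4² − 1/7²)/(1/3² − 1/4²) = 0.04209/0.04861 = 0.866.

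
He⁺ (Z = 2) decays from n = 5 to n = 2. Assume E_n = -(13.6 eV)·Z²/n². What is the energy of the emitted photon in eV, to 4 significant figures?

The Bohr energies scale as Z², so for Z = 2: E_n = −54.40/n² eV.
E_5 = −54.40/25 = −2.176 eV and E_2 = −54.40/4 = −13.60 eV.
The photon energy is |E_5 − E_2| = 11.42 eV.

11.42 eV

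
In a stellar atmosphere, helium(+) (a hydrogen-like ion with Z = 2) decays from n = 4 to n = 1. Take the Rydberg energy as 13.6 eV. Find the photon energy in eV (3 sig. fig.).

51.0 eV

The Bohr energies scale as Z², so for Z = 2: E_n = −54.40/n² eV.
E_4 = −54.40/16 = −3.400 eV and E_1 = −54.40/1 = −54.40 eV.
The photon energy is |E_4 − E_1| = 51.0 eV.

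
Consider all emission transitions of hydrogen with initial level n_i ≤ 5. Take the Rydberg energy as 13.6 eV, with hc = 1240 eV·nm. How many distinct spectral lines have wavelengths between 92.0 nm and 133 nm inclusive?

4

Enumerate all n_i → n_f pairs with 1 ≤ n_f < n_i ≤ 5 and compute λ = 1240 / [13.6·1·(1/n_f² − 1/n_i²)].
Lines falling in [92.0, 133] nm: 5→1 (94.98 nm), 4→1 (97.25 nm), 3→1 (102.6 nm), 2→1 (121.6 nm).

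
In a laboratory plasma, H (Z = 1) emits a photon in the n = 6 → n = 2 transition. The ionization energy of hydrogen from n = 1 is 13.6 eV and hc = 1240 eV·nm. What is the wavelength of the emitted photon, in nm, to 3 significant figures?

ΔE = 13.60 × (1/2² − 1/6²) = 13.60 × 0.2222 = 3.022 eV.
λ = hc/ΔE = 1240 / 3.022 = 410 nm.

410 nm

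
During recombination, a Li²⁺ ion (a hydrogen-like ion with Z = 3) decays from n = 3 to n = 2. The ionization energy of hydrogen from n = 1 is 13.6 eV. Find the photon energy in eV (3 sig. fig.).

17.0 eV

The Bohr energies scale as Z², so for Z = 3: E_n = −122.4/n² eV.
E_3 = −122.4/9 = −13.60 eV and E_2 = −122.4/4 = −30.60 eV.
The photon energy is |E_3 − E_2| = 17.0 eV.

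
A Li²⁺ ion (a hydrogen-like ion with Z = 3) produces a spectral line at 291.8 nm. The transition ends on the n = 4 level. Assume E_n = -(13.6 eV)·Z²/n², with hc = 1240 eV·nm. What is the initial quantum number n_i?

n_i = 6

The photon energy is ΔE = hc/λ = 1240 / 291.8 = 4.249 eV.
With Z = 3, ΔE = 122.4 × (1/n_f² − 1/n_i²), so 1/n_f² − 1/n_i² = 0.03472.
With n_f = 4: 1/n_i² = 1/16 − 0.03472 = 0.02778, so n_i ≈ 6.00.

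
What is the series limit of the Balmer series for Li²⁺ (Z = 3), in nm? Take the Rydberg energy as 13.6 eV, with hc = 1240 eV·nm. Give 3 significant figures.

The Balmer series has lower level n_f = 2; the series limit corresponds to n_i → ∞.
ΔE_max = 13.6 × 9 / 2² = 30.60 eV.
λ_min = 1240 / 30.60 = 40.5 nm.

40.5 nm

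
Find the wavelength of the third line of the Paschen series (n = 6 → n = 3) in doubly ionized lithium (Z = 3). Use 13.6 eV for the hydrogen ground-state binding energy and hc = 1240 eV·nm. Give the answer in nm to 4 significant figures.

The Paschen series terminates on n_f = 3; the third line has n_i = 3+3 = 6.
ΔE = 122.4 × (1/3² − 1/6²) = 10.20 eV.
λ = 1240 / 10.20 = 121.6 nm.

121.6 nm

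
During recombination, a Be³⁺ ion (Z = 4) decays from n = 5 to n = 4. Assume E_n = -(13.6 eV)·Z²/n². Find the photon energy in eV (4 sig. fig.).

The Bohr energies scale as Z², so for Z = 4: E_n = −217.6/n² eV.
E_5 = −217.6/25 = −8.704 eV and E_4 = −217.6/16 = −13.60 eV.
The photon energy is |E_5 − E_4| = 4.896 eV.

4.896 eV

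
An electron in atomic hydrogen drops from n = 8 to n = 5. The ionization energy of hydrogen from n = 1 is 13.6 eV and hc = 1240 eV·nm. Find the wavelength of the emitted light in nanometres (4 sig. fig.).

ΔE = 13.60 × (1/5² − 1/8²) = 13.60 × 0.02438 = 0.3315 eV.
λ = hc/ΔE = 1240 / 0.3315 = 3741 nm.

3741 nm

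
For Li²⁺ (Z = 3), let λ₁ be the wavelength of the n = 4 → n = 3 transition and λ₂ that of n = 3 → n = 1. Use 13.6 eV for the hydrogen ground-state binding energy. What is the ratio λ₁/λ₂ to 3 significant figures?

18.3

λ ∝ 1/ΔE ∝ 1/(1/n_f² − 1/n_i²), and the Z² and hc factors cancel in the ratio.
λ₁/λ₂ = (1/1² − 1/3²)/(1/3² − 1/4²) = 0.8889/0.04861 = 18.3.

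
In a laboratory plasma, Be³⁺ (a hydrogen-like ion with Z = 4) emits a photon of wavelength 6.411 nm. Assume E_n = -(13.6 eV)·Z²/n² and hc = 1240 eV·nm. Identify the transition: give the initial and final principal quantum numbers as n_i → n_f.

n_i = 3, n_f = 1

The photon energy is ΔE = hc/λ = 1240 / 6.411 = 193.4 eV.
With Z = 4, ΔE = 217.6 × (1/n_f² − 1/n_i²), so 1/n_f² − 1/n_i² = 0.8889.
Trying n_f = 1 gives 1/n_i² = 0.1111, i.e. n_i ≈ 3; this pair matches.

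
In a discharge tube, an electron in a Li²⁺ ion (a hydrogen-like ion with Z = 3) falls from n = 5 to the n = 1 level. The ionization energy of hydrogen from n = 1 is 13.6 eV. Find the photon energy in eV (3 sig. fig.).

The Bohr energies scale as Z², so for Z = 3: E_n = −122.4/n² eV.
E_5 = −122.4/25 = −4.896 eV and E_1 = −122.4/1 = −122.4 eV.
The photon energy is |E_5 − E_1| = 118 eV.

118 eV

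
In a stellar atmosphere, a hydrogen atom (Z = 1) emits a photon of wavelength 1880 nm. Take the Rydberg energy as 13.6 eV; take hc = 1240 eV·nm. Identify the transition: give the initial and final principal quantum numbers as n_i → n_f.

The photon energy is ΔE = hc/λ = 1240 / 1880 = 0.6596 eV.
With Z = 1, ΔE = 13.60 × (1/n_f² − 1/n_i²), so 1/n_f² − 1/n_i² = 0.04850.
Trying n_f = 3 gives 1/n_i² = 0.06261, i.e. n_i ≈ 4; this pair matches.

n_i = 4, n_f = 3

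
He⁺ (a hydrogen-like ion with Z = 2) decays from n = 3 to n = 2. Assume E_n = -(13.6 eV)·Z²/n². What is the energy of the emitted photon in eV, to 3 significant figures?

The Bohr energies scale as Z², so for Z = 2: E_n = −54.40/n² eV.
E_3 = −54.40/9 = −6.044 eV and E_2 = −54.40/4 = −13.60 eV.
The photon energy is |E_3 − E_2| = 7.56 eV.

7.56 eV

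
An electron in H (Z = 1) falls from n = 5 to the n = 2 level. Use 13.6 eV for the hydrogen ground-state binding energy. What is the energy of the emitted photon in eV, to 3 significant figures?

E_5 = −13.60/25 = −0.5440 eV and E_2 = −13.60/4 = −3.400 eV.
The photon energy is |E_5 − E_2| = 2.86 eV.

2.86 eV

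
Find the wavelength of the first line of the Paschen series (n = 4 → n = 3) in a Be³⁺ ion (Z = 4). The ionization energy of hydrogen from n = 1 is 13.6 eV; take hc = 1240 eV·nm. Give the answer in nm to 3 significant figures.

117 nm

The Paschen series terminates on n_f = 3; the first line has n_i = 3+1 = 4.
ΔE = 217.6 × (1/3² − 1/4²) = 10.58 eV.
λ = 1240 / 10.58 = 117 nm.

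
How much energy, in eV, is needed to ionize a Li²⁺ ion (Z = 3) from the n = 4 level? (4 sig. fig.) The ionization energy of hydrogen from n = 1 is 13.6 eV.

7.650 eV

E_n = −13.6 Z²/n² = −122.4/n² eV for Z = 3.
E_4 = −122.4/16 = −7.650 eV, so ionization (to E = 0) requires 7.650 eV.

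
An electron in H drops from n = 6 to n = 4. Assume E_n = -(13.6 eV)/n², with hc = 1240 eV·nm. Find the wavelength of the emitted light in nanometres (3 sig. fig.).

ΔE = 13.60 × (1/4² − 1/6²) = 13.60 × 0.03472 = 0.4722 eV.
λ = hc/ΔE = 1240 / 0.4722 = 2630 nm.
This line belongs to the Brackett series.

2630 nm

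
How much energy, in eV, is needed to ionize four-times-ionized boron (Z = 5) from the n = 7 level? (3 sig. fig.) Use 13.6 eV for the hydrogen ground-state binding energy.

6.94 eV

E_n = −13.6 Z²/n² = −340.0/n² eV for Z = 5.
E_7 = −340.0/49 = −6.94 eV, so ionization (to E = 0) requires 6.94 eV.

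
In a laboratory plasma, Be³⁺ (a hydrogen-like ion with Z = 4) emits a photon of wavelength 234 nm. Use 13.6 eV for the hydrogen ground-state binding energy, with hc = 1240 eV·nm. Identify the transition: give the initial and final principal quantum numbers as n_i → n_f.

The photon energy is ΔE = hc/λ = 1240 / 234 = 5.299 eV.
With Z = 4, ΔE = 217.6 × (1/n_f² − 1/n_i²), so 1/n_f² − 1/n_i² = 0.02435.
Trying n_f = 5 gives 1/n_i² = 0.01565, i.e. n_i ≈ 8; this pair matches.

n_i = 8, n_f = 5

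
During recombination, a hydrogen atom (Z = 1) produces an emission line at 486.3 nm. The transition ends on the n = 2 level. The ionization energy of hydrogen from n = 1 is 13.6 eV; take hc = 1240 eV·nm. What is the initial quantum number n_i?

The photon energy is ΔE = hc/λ = 1240 / 486.3 = 2.550 eV.
With Z = 1, ΔE = 13.60 × (1/n_f² − 1/n_i²), so 1/n_f² − 1/n_i² = 0.1875.
With n_f = 2: 1/n_i² = 1/4 − 0.1875 = 0.06251, so n_i ≈ 4.00.

n_i = 4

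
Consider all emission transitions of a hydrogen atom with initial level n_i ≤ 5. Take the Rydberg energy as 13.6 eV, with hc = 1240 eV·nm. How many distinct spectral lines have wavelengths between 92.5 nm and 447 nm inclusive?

Enumerate all n_i → n_f pairs with 1 ≤ n_f < n_i ≤ 5 and compute λ = 1240 / [13.6·1·(1/n_f² − 1/n_i²)].
Lines falling in [92.5, 447] nm: 5→1 (94.98 nm), 4→1 (97.25 nm), 3→1 (102.6 nm), 2→1 (121.6 nm), 5→2 (434.2 nm).

5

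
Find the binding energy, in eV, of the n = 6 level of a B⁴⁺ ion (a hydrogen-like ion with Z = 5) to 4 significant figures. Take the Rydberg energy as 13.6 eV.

9.444 eV

E_n = −13.6 Z²/n² = −340.0/n² eV for Z = 5.
E_6 = −340.0/36 = −9.444 eV, so ionization (to E = 0) requires 9.444 eV.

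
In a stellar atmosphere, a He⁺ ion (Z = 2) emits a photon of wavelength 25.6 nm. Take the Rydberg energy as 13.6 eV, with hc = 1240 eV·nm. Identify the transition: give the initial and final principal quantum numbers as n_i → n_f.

n_i = 3, n_f = 1

The photon energy is ΔE = hc/λ = 1240 / 25.6 = 48.44 eV.
With Z = 2, ΔE = 54.40 × (1/n_f² − 1/n_i²), so 1/n_f² − 1/n_i² = 0.8904.
Trying n_f = 1 gives 1/n_i² = 0.1096, i.e. n_i ≈ 3; this pair matches.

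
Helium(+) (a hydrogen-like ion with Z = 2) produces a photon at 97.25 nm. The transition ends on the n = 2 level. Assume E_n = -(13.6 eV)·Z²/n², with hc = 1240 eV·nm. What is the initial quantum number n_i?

n_i = 8

The photon energy is ΔE = hc/λ = 1240 / 97.25 = 12.75 eV.
With Z = 2, ΔE = 54.40 × (1/n_f² − 1/n_i²), so 1/n_f² − 1/n_i² = 0.2344.
With n_f = 2: 1/n_i² = 1/4 − 0.2344 = 0.01561, so n_i ≈ 8.00.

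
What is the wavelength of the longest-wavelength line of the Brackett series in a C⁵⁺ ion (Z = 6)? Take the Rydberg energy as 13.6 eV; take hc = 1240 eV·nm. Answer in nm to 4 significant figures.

The Brackett series terminates on n_f = 4; the first line has n_i = 4+1 = 5.
ΔE = 489.6 × (1/4² − 1/5²) = 11.02 eV.
λ = 1240 / 11.02 = 112.6 nm.

112.6 nm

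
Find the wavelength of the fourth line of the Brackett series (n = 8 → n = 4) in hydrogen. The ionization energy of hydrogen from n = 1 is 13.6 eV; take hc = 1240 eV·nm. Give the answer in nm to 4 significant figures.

1945 nm

The Brackett series terminates on n_f = 4; the fourth line has n_i = 4+4 = 8.
ΔE = 13.60 × (1/4² − 1/8²) = 0.6375 eV.
λ = 1240 / 0.6375 = 1945 nm.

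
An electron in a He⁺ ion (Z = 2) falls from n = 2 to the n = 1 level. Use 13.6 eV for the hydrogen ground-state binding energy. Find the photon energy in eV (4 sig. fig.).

40.80 eV

The Bohr energies scale as Z², so for Z = 2: E_n = −54.40/n² eV.
E_2 = −54.40/4 = −13.60 eV and E_1 = −54.40/1 = −54.40 eV.
The photon energy is |E_2 − E_1| = 40.80 eV.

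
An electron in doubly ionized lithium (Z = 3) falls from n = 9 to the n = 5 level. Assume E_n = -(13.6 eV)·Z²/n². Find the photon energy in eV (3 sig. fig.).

3.38 eV

The Bohr energies scale as Z², so for Z = 3: E_n = −122.4/n² eV.
E_9 = −122.4/81 = −1.511 eV and E_5 = −122.4/25 = −4.896 eV.
The photon energy is |E_9 − E_5| = 3.38 eV.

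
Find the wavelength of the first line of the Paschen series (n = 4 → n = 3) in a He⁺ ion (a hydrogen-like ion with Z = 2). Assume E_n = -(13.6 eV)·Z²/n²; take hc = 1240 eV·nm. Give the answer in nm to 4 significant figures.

468.9 nm

The Paschen series terminates on n_f = 3; the first line has n_i = 3+1 = 4.
ΔE = 54.40 × (1/3² − 1/4²) = 2.644 eV.
λ = 1240 / 2.644 = 468.9 nm.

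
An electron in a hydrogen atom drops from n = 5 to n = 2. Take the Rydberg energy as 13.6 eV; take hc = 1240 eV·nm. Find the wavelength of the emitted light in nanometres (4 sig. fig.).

ΔE = 13.60 × (1/2² − 1/5²) = 13.60 × 0.2100 = 2.856 eV.
λ = hc/ΔE = 1240 / 2.856 = 434.2 nm.
This line belongs to the Balmer series.

434.2 nm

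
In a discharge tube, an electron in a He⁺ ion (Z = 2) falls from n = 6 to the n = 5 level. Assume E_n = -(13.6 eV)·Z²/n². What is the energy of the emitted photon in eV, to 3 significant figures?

The Bohr energies scale as Z², so for Z = 2: E_n = −54.40/n² eV.
E_6 = −54.40/36 = −1.511 eV and E_5 = −54.40/25 = −2.176 eV.
The photon energy is |E_6 − E_5| = 0.665 eV.

0.665 eV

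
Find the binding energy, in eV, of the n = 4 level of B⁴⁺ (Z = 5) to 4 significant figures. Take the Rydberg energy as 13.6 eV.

E_n = −13.6 Z²/n² = −340.0/n² eV for Z = 5.
E_4 = −340.0/16 = −21.25 eV, so ionization (to E = 0) requires 21.25 eV.

21.25 eV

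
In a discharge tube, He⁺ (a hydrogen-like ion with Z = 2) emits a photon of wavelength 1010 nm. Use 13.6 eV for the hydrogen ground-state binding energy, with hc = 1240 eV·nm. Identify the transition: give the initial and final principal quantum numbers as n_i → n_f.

n_i = 5, n_f = 4

The photon energy is ΔE = hc/λ = 1240 / 1010 = 1.228 eV.
With Z = 2, ΔE = 54.40 × (1/n_f² − 1/n_i²), so 1/n_f² − 1/n_i² = 0.02257.
Trying n_f = 4 gives 1/n_i² = 0.03993, i.e. n_i ≈ 5; this pair matches.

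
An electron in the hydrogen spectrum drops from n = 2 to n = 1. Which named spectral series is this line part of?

Lyman

The series is set by the lower level: n_f = 1 is the Lyman series.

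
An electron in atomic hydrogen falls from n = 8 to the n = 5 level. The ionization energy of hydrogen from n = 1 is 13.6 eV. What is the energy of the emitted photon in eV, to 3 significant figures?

E_8 = −13.60/64 = −0.2125 eV and E_5 = −13.60/25 = −0.5440 eV.
The photon energy is |E_8 − E_5| = 0.332 eV.

0.332 eV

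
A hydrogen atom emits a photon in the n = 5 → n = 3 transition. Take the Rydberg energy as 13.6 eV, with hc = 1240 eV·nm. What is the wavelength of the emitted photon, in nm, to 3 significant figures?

ΔE = 13.60 × (1/3² − 1/5²) = 13.60 × 0.07111 = 0.9671 eV.
λ = hc/ΔE = 1240 / 0.9671 = 1280 nm.

1280 nm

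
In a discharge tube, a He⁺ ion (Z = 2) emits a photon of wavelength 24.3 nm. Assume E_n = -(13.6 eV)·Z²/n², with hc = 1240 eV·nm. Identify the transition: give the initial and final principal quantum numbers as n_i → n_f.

n_i = 4, n_f = 1

The photon energy is ΔE = hc/λ = 1240 / 24.3 = 51.03 eV.
With Z = 2, ΔE = 54.40 × (1/n_f² − 1/n_i²), so 1/n_f² − 1/n_i² = 0.9380.
Trying n_f = 1 gives 1/n_i² = 0.06197, i.e. n_i ≈ 4; this pair matches.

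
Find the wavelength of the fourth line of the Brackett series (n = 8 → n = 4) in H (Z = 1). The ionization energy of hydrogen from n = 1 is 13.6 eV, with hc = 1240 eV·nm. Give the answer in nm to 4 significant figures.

1945 nm

The Brackett series terminates on n_f = 4; the fourth line has n_i = 4+4 = 8.
ΔE = 13.60 × (1/4² − 1/8²) = 0.6375 eV.
λ = 1240 / 0.6375 = 1945 nm.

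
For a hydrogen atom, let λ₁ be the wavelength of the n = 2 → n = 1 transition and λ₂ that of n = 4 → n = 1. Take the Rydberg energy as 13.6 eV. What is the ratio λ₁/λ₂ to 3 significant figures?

λ ∝ 1/ΔE ∝ 1/(1/n_f² − 1/n_i²), and the Z² and hc factors cancel in the ratio.
λ₁/λ₂ = (1/1² − 1/4²)/(1/1² − 1/2²) = 0.9375/0.7500 = 1.25.

1.25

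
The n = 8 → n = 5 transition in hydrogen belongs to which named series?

The series is set by the lower level: n_f = 5 is the Pfund series.

Pfund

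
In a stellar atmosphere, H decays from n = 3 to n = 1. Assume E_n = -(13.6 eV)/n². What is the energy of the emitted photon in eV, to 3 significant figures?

E_3 = −13.60/9 = −1.511 eV and E_1 = −13.60/1 = −13.60 eV.
The photon energy is |E_3 − E_1| = 12.1 eV.

12.1 eV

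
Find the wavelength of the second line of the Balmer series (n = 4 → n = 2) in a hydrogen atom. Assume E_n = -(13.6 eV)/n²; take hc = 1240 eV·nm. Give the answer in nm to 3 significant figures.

The Balmer series terminates on n_f = 2; the second line has n_i = 2+2 = 4.
ΔE = 13.60 × (1/2² − 1/4²) = 2.550 eV.
λ = 1240 / 2.550 = 486 nm.

486 nm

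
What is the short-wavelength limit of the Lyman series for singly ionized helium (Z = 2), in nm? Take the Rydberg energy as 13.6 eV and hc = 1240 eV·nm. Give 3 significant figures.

22.8 nm

The Lyman series has lower level n_f = 1; the series limit corresponds to n_i → ∞.
ΔE_max = 13.6 × 4 / 1² = 54.40 eV.
λ_min = 1240 / 54.40 = 22.8 nm.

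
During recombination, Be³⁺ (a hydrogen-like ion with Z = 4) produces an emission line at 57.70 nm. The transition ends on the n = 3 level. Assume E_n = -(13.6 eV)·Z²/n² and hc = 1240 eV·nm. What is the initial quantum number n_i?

n_i = 9

The photon energy is ΔE = hc/λ = 1240 / 57.70 = 21.49 eV.
With Z = 4, ΔE = 217.6 × (1/n_f² − 1/n_i²), so 1/n_f² − 1/n_i² = 0.09876.
With n_f = 3: 1/n_i² = 1/9 − 0.09876 = 0.01235, so n_i ≈ 9.00.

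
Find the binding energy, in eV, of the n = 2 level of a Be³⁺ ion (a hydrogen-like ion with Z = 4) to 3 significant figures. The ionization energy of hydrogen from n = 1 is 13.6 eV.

54.4 eV

E_n = −13.6 Z²/n² = −217.6/n² eV for Z = 4.
E_2 = −217.6/4 = −54.4 eV, so ionization (to E = 0) requires 54.4 eV.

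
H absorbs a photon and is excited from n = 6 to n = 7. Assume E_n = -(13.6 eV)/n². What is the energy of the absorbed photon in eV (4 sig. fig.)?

0.1002 eV

E_7 = −13.60/49 = −0.2776 eV and E_6 = −13.60/36 = −0.3778 eV.
The photon energy is |E_7 − E_6| = 0.1002 eV.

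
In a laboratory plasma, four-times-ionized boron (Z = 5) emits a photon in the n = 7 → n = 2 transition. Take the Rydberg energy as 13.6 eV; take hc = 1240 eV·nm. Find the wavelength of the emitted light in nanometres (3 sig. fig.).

15.9 nm

For Z = 5 the level energies scale as Z², so the effective Rydberg energy is 13.6 × 25 = 340.0 eV.
ΔE = 340.0 × (1/2² − 1/7²) = 340.0 × 0.2296 = 78.06 eV.
λ = hc/ΔE = 1240 / 78.06 = 15.9 nm.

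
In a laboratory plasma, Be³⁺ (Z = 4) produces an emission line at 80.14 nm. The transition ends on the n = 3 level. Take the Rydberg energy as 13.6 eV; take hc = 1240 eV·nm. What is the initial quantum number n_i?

The photon energy is ΔE = hc/λ = 1240 / 80.14 = 15.47 eV.
With Z = 4, ΔE = 217.6 × (1/n_f² − 1/n_i²), so 1/n_f² − 1/n_i² = 0.07111.
With n_f = 3: 1/n_i² = 1/9 − 0.07111 = 0.04000, so n_i ≈ 5.00.

n_i = 5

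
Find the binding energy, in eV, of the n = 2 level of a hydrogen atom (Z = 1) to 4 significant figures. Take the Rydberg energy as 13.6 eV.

3.400 eV

E_2 = −13.60/4 = −3.400 eV, so ionization (to E = 0) requires 3.400 eV.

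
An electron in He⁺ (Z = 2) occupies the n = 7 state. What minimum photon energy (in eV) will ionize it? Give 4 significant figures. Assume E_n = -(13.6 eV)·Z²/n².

E_n = −13.6 Z²/n² = −54.40/n² eV for Z = 2.
E_7 = −54.40/49 = −1.110 eV, so ionization (to E = 0) requires 1.110 eV.

1.110 eV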